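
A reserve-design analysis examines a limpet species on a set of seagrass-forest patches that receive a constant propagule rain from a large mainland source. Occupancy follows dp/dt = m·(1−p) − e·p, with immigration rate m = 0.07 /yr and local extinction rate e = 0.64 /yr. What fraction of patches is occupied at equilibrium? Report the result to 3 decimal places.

0.099

At equilibrium the propagule rain into empty patches balances local extinction: m(1−p*) = e·p*.
p* = m/(m+e) = 0.07/(0.07+0.64) = 0.07/0.7100 = 0.0986.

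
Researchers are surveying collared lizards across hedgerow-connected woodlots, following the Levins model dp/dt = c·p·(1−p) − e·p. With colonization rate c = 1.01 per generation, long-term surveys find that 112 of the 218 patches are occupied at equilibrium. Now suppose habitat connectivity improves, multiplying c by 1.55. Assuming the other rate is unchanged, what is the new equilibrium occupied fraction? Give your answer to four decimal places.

0.6863

Observed p* = 112/218 = 0.51376.
Balance c(1−p*) = e gives e = 1.01×(1 − 0.51376) = 0.49110.
New p* = 1 − e/c = 1 − 0.49110/1.56550 = 0.68630.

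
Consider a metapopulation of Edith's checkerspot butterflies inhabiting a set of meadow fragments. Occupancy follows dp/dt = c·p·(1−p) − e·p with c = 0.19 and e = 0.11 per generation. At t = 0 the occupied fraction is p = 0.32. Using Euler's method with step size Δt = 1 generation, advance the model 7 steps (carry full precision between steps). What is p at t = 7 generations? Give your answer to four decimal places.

Update rule: p ← p + [c·p·(1−p) − e·p]·Δt with Δt = 1.
  1  |  dp/dt·Δt = +0.006144  |  p_1 = 0.326144
  2  |  dp/dt·Δt = +0.005881  |  p_2 = 0.332025
  3  |  dp/dt·Δt = +0.005616  |  p_3 = 0.337642
  4  |  dp/dt·Δt = +0.005351  |  p_4 = 0.342992
  5  |  dp/dt·Δt = +0.005087  |  p_5 = 0.348080
  6  |  dp/dt·Δt = +0.004826  |  p_6 = 0.352906
  7  |  dp/dt·Δt = +0.004569  |  p_7 = 0.357475

0.3575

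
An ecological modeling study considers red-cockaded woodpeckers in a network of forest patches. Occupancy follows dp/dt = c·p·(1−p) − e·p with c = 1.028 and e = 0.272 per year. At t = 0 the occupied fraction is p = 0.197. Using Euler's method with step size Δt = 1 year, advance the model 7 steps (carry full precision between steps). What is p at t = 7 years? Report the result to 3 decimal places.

Update rule: p ← p + [c·p·(1−p) − e·p]·Δt with Δt = 1.
p: 0.19700 → 0.30604  (Δp = +0.10904)
p: 0.30604 → 0.44112  (Δp = +0.13508)
p: 0.44112 → 0.57457  (Δp = +0.13345)
p: 0.57457 → 0.66957  (Δp = +0.09500)
p: 0.66957 → 0.71489  (Δp = +0.04532)
p: 0.71489 → 0.72997  (Δp = +0.01508)
p: 0.72997 → 0.73405  (Δp = +0.00408)

0.734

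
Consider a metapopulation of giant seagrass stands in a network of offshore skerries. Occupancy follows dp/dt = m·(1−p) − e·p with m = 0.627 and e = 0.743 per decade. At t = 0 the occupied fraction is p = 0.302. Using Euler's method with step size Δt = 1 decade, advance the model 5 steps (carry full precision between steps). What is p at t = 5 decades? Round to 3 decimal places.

0.459

Update rule: p ← p + [m·(1−p) − e·p]·Δt with Δt = 1.
  1  |  dp/dt·Δt = +0.213260  |  p_1 = 0.515260
  2  |  dp/dt·Δt = -0.078906  |  p_2 = 0.436354
  3  |  dp/dt·Δt = +0.029195  |  p_3 = 0.465549
  4  |  dp/dt·Δt = -0.010802  |  p_4 = 0.454747
  5  |  dp/dt·Δt = +0.003997  |  p_5 = 0.458744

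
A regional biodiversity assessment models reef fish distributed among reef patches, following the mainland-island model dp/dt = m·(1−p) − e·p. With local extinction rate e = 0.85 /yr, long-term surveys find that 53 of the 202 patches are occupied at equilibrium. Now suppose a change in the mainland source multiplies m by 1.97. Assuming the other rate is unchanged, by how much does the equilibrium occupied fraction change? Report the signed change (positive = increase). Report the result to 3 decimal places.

Observed p* = 53/202 = 0.26238.
Balance m(1−p*) = e·p* gives m = e·p*/(1−p*) = 0.85×0.26238/0.73762 = 0.30235.
New p* = m/(m+e) = 0.59563/(0.59563+0.85000) = 0.41202.
Δp* = 0.41202 − 0.26238 = +0.14964.

0.150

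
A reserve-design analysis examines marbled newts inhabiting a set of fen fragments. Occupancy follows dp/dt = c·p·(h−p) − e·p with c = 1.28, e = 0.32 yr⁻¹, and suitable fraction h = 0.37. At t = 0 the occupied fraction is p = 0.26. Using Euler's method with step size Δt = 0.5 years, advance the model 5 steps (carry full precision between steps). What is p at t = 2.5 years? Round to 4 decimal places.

0.1848

Update rule: p ← p + [c·p·(h−p) − e·p]·Δt with Δt = 0.5.
step 1: Δp = -0.02330, p = 0.23670
step 2: Δp = -0.01768, p = 0.21902
step 3: Δp = -0.01388, p = 0.20514
step 4: Δp = -0.01118, p = 0.19396
step 5: Δp = -0.00918, p = 0.18478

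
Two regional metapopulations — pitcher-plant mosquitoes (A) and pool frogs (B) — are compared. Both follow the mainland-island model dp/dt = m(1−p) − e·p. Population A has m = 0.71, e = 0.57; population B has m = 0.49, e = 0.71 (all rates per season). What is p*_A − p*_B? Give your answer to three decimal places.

0.146

A: p*_A = m/(m+e) = 0.71/1.2800 = 0.5547.
B: p*_B = 0.49/1.2000 = 0.4083.
p*_A − p*_B = 0.5547 − 0.4083 = 0.1464.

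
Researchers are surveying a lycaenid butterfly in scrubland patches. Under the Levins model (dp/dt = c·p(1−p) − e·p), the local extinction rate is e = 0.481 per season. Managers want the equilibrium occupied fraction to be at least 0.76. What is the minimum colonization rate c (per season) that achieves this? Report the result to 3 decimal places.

2.004

p* = 1 − e/c ≥ 0.76 requires e/c ≤ 0.2400, i.e. c ≥ e/0.2400.
c_min = 0.481/0.2400 = 2.0042.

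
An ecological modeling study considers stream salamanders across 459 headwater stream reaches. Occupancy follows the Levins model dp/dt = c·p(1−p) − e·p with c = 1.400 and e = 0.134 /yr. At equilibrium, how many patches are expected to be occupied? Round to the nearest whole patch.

415

p* = 1 − e/c = 1 − 0.134/1.400 = 0.9043.
Expected occupied patches = N × p* = 459 × 0.9043 = 415.07 ≈ 415.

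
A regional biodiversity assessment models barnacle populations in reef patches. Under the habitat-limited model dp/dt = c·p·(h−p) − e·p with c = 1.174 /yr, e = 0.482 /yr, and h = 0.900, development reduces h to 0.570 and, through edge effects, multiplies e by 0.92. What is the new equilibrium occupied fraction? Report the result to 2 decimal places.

0.19

Before: p* = h − e/c = 0.900 − 0.482/1.174 = 0.900 − 0.4106 = 0.4894.
After: c = 1.174, e = 0.44344, h = 0.570; p* = 0.570 − 0.44344/1.174 = 0.1923.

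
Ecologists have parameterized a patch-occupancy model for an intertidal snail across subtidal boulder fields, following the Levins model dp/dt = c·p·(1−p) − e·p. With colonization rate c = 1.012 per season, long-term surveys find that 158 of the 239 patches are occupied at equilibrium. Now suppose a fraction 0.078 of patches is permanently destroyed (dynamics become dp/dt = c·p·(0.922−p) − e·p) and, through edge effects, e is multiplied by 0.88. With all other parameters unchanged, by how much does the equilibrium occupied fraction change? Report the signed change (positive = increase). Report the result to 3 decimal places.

-0.037

Observed p* = 158/239 = 0.66109.
Balance c(1−p*) = e gives e = 1.012×(1 − 0.66109) = 0.34298.
New p* = 0.922 − e/c = 0.922 − 0.30182/1.01200 = 0.62376.
Δp* = 0.62376 − 0.66109 = -0.03733.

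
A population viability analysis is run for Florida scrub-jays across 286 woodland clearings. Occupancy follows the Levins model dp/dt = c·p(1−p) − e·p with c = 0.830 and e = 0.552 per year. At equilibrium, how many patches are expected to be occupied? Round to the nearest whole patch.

96

p* = 1 − e/c = 1 − 0.552/0.830 = 0.3349.
Expected occupied patches = N × p* = 286 × 0.3349 = 95.79 ≈ 96.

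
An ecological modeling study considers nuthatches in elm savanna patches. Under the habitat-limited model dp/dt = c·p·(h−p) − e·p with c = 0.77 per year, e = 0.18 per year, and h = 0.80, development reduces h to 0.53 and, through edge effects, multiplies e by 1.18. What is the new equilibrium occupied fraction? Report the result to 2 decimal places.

Before: p* = h − e/c = 0.80 − 0.18/0.77 = 0.80 − 0.2338 = 0.5662.
After: c = 0.77, e = 0.2124, h = 0.53; p* = 0.53 − 0.2124/0.77 = 0.2542.

0.25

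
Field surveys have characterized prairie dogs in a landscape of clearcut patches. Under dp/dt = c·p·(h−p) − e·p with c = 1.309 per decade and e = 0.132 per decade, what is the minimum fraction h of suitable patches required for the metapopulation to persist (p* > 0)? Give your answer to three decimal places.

p* = h − e/c is positive only when h > e/c.
h_min = e/c = 0.132/1.309 = 0.1008.

0.101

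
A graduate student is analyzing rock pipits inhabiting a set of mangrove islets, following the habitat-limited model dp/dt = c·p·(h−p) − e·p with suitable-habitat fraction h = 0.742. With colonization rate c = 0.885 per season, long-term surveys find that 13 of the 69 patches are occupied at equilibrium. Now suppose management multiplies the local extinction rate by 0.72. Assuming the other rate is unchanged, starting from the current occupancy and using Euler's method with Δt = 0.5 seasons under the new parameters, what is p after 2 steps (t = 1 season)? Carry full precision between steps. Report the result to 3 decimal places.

Observed p* = 13/69 = 0.18841.
Balance c(h−p*) = e gives e = 0.885×(0.742 − 0.18841) = 0.48993.
Starting from p₀ = 0.18841; update p ← p + (dp/dt)·Δt with the new parameters.
t = 0.5: p = 0.18841 + (+0.01292) = 0.20133
t = 1: p = 0.20133 + (+0.01266) = 0.21399

0.214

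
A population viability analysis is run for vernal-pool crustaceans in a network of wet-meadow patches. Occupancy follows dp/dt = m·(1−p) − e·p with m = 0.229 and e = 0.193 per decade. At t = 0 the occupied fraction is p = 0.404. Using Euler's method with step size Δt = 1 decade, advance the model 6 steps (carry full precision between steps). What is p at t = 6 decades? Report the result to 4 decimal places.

0.5375

Update rule: p ← p + [m·(1−p) − e·p]·Δt with Δt = 1.
t = 1: p = 0.40400 + (+0.05851) = 0.46251
t = 2: p = 0.46251 + (+0.03382) = 0.49633
t = 3: p = 0.49633 + (+0.01955) = 0.51588
t = 4: p = 0.51588 + (+0.01130) = 0.52718
t = 5: p = 0.52718 + (+0.00653) = 0.53371
t = 6: p = 0.53371 + (+0.00377) = 0.53748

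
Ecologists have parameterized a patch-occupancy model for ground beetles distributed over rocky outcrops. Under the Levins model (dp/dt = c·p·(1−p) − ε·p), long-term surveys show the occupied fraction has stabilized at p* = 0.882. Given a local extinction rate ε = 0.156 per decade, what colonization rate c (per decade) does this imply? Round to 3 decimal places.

1.322

At equilibrium c(1−p*) = ε, so c = ε/(1−p*).
c = 0.156/(1 − 0.882) = 0.156/0.1180 = 1.3220.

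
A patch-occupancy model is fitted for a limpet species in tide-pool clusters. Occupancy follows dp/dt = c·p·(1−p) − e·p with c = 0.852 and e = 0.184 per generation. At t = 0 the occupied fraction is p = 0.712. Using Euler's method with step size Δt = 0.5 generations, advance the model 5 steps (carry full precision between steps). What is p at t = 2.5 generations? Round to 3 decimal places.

Update rule: p ← p + [c·p·(1−p) − e·p]·Δt with Δt = 0.5.
step 1: Δp = +0.02185, p = 0.73385
step 2: Δp = +0.01569, p = 0.74954
step 3: Δp = +0.01102, p = 0.76055
step 4: Δp = +0.00761, p = 0.76816
step 5: Δp = +0.00519, p = 0.77336

0.773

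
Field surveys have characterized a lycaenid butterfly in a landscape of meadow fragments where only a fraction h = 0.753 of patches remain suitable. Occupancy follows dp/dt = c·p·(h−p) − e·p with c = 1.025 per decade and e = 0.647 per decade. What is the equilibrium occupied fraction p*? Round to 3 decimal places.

0.122

Setting dp/dt = 0 and dividing by p* gives c·(h−p*) = e.
So p* = h − e/c = 0.753 − 0.647/1.025 = 0.753 − 0.6312 = 0.1218.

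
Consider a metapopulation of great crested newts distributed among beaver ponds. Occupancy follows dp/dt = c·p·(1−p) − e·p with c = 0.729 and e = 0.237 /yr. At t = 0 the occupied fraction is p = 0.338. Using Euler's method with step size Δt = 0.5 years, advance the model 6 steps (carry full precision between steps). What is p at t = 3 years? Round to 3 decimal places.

0.556

Update rule: p ← p + [c·p·(1−p) − e·p]·Δt with Δt = 0.5.
p: 0.33800 → 0.37951  (Δp = +0.04151)
p: 0.37951 → 0.42037  (Δp = +0.04086)
p: 0.42037 → 0.45937  (Δp = +0.03900)
p: 0.45937 → 0.49546  (Δp = +0.03609)
p: 0.49546 → 0.52786  (Δp = +0.03241)
p: 0.52786 → 0.55615  (Δp = +0.02829)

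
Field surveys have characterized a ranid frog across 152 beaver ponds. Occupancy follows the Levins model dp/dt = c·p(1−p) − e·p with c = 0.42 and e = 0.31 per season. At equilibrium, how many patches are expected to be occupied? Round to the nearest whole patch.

40

p* = 1 − e/c = 1 − 0.31/0.42 = 0.2619.
Expected occupied patches = N × p* = 152 × 0.2619 = 39.81 ≈ 40.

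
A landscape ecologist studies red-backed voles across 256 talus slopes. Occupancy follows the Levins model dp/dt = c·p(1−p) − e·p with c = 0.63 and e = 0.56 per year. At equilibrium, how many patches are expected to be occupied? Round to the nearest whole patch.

p* = 1 − e/c = 1 − 0.56/0.63 = 0.1111.
Expected occupied patches = N × p* = 256 × 0.1111 = 28.44 ≈ 28.

28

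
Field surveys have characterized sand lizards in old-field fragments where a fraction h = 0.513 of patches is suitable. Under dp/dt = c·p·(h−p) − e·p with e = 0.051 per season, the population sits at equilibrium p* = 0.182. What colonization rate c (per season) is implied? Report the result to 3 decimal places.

0.154

At equilibrium c(h−p*) = e, so c = e/(h−p*).
c = 0.051/(0.513 − 0.182) = 0.051/0.3310 = 0.1541.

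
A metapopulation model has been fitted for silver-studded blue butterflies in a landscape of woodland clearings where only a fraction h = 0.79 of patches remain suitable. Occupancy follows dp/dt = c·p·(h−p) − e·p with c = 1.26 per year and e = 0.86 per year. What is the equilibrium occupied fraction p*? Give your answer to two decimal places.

Setting dp/dt = 0 and dividing by p* gives c·(h−p*) = e.
So p* = h − e/c = 0.79 − 0.86/1.26 = 0.79 − 0.6825 = 0.1075.

0.11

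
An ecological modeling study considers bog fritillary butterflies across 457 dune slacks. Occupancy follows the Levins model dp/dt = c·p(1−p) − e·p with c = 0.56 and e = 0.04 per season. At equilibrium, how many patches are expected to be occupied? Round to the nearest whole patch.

424

p* = 1 − e/c = 1 − 0.04/0.56 = 0.9286.
Expected occupied patches = N × p* = 457 × 0.9286 = 424.36 ≈ 424.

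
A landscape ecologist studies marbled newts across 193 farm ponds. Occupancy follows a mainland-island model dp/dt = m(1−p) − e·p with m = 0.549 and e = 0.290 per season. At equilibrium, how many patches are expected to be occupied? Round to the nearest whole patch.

p* = m/(m+e) = 0.549/0.8390 = 0.6544.
Expected occupied patches = N × p* = 193 × 0.6544 = 126.29 ≈ 126.

126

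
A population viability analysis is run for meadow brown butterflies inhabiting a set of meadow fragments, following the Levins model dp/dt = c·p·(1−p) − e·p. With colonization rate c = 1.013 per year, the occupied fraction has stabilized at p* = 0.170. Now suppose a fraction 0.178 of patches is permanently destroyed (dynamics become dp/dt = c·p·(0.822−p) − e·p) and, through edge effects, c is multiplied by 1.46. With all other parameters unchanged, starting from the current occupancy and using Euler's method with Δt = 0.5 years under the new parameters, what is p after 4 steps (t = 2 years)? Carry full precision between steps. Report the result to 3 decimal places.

0.207

Balance c(1−p*) = e gives e = 1.013×(1 − 0.17000) = 0.84079.
Starting from p₀ = 0.17000; update p ← p + (dp/dt)·Δt with the new parameters.
step 1: Δp = +0.01050, p = 0.18050
step 2: Δp = +0.00974, p = 0.19024
step 3: Δp = +0.00890, p = 0.19914
step 4: Δp = +0.00801, p = 0.20715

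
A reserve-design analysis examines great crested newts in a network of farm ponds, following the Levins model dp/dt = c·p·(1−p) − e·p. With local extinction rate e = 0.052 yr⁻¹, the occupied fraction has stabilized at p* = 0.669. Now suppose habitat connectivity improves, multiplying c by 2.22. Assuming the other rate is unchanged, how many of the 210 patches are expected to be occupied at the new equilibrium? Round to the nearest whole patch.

Balance c(1−p*) = e gives c = e/(1 − 0.66900) = 0.052/0.33100 = 0.15710.
New p* = 1 − e/c = 1 − 0.05200/0.34876 = 0.85090.
Expected occupied = 210 × 0.85090 = 178.69 ≈ 179.

179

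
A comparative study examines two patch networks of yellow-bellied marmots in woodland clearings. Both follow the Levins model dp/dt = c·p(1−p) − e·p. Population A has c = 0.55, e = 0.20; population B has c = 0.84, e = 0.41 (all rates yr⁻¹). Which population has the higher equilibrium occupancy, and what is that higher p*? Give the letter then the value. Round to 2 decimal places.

A, 0.64

A: p*_A = 1 − 0.20/0.55 = 0.6364.
B: p*_B = 1 − 0.41/0.84 = 0.5119.
A is higher at 0.6364.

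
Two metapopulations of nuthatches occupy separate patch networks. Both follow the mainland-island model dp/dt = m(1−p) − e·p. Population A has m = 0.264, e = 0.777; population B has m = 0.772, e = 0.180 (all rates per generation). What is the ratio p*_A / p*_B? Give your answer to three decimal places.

A: p*_A = m/(m+e) = 0.264/1.0410 = 0.2536.
B: p*_B = 0.772/0.9520 = 0.8109.
p*_A / p*_B = 0.2536/0.8109 = 0.3127.

0.313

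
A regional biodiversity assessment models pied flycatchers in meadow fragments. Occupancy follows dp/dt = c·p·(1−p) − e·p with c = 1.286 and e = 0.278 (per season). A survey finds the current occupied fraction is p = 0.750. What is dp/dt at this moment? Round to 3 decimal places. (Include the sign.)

Colonization term: c·p·(1−p) = 1.286×0.750×0.2500 = 0.24113.
Extinction term: e·p = 0.20850.
dp/dt = 0.24113 − 0.20850 = 0.03262.

0.033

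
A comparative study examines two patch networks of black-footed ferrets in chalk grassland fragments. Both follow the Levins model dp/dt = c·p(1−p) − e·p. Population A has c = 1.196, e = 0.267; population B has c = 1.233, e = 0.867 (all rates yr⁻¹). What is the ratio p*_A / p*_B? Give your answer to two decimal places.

2.62

A: p*_A = 1 − 0.267/1.196 = 0.7768.
B: p*_B = 1 − 0.867/1.233 = 0.2968.
p*_A / p*_B = 0.7768/0.2968 = 2.6168.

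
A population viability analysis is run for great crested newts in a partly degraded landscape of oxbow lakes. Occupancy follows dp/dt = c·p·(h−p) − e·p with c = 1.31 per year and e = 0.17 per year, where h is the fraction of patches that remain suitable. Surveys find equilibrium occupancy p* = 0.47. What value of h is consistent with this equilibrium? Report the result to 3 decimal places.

0.600

At equilibrium c(h−p*) = e, so h = p* + e/c.
h = 0.47 + 0.17/1.31 = 0.47 + 0.1298 = 0.5998.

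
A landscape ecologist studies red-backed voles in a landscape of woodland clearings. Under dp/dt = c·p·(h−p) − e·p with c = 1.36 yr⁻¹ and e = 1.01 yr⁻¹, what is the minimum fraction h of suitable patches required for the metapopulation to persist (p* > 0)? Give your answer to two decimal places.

p* = h − e/c is positive only when h > e/c.
h_min = e/c = 1.01/1.36 = 0.7426.

0.74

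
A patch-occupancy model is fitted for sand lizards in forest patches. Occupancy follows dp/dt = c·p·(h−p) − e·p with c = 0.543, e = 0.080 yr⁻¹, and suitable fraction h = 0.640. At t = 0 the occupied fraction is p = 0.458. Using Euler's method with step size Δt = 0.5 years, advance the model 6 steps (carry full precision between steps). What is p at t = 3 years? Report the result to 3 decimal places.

0.477

Update rule: p ← p + [c·p·(h−p) − e·p]·Δt with Δt = 0.5.
step 1: Δp = +0.00431, p = 0.46231
step 2: Δp = +0.00381, p = 0.46612
step 3: Δp = +0.00336, p = 0.46948
step 4: Δp = +0.00296, p = 0.47244
step 5: Δp = +0.00260, p = 0.47503
step 6: Δp = +0.00227, p = 0.47731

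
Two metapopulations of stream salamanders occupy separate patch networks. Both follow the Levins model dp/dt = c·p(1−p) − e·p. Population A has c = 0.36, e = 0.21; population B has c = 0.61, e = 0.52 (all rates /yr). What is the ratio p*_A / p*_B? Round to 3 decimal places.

2.824

A: p*_A = 1 − 0.21/0.36 = 0.4167.
B: p*_B = 1 − 0.52/0.61 = 0.1475.
p*_A / p*_B = 0.4167/0.1475 = 2.8241.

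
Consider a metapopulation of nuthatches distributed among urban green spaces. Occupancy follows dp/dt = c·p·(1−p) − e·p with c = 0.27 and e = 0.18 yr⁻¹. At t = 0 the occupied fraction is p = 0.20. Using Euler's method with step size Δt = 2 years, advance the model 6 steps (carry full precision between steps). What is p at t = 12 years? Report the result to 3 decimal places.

Update rule: p ← p + [c·p·(1−p) − e·p]·Δt with Δt = 2.
p: 0.20000 → 0.21440  (Δp = +0.01440)
p: 0.21440 → 0.22817  (Δp = +0.01377)
p: 0.22817 → 0.24113  (Δp = +0.01296)
p: 0.24113 → 0.25313  (Δp = +0.01201)
p: 0.25313 → 0.26410  (Δp = +0.01096)
p: 0.26410 → 0.27397  (Δp = +0.00987)

0.274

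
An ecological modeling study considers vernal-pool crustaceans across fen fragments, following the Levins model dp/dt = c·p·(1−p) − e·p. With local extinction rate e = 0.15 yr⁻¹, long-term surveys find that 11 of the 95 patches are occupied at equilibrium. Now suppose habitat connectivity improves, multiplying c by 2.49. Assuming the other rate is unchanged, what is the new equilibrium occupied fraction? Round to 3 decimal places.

Observed p* = 11/95 = 0.11579.
Balance c(1−p*) = e gives c = e/(1 − 0.11579) = 0.15/0.88421 = 0.16964.
New p* = 1 − e/c = 1 − 0.15000/0.42240 = 0.64489.

0.645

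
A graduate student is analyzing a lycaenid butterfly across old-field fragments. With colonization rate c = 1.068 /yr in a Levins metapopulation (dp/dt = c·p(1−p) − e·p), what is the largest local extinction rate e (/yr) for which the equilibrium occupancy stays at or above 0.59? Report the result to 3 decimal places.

0.438

1 − e/c ≥ 0.59 ⇒ e ≤ c(1 − 0.59) = 1.068 × 0.4100.
e_max = 0.4379.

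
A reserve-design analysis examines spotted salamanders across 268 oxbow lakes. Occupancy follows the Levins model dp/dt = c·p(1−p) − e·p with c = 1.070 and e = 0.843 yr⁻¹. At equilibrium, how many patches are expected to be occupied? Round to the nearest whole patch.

p* = 1 − e/c = 1 − 0.843/1.070 = 0.2121.
Expected occupied patches = N × p* = 268 × 0.2121 = 56.86 ≈ 57.

57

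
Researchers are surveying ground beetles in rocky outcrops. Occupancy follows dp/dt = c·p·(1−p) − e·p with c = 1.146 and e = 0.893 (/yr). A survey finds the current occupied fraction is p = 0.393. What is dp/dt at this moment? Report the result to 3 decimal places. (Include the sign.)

-0.078

Colonization term: c·p·(1−p) = 1.146×0.393×0.6070 = 0.27338.
Extinction term: e·p = 0.35095.
dp/dt = 0.27338 − 0.35095 = -0.07757.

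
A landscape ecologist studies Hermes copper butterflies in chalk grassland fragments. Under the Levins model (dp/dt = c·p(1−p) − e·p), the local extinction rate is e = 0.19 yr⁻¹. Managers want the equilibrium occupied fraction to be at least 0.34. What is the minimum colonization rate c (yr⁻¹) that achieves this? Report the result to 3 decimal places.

0.288

p* = 1 − e/c ≥ 0.34 requires e/c ≤ 0.6600, i.e. c ≥ e/0.6600.
c_min = 0.19/0.6600 = 0.2879.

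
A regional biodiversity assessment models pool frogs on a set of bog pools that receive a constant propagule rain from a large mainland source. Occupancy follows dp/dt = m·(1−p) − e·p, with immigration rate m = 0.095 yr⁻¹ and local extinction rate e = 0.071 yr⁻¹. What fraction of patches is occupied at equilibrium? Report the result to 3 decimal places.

0.572

At equilibrium the propagule rain into empty patches balances local extinction: m(1−p*) = e·p*.
p* = m/(m+e) = 0.095/(0.095+0.071) = 0.095/0.1660 = 0.5723.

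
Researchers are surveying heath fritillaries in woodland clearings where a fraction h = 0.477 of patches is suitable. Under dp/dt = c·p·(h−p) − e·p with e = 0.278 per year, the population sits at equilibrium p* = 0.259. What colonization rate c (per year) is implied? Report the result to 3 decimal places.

At equilibrium c(h−p*) = e, so c = e/(h−p*).
c = 0.278/(0.477 − 0.259) = 0.278/0.2180 = 1.2752.

1.275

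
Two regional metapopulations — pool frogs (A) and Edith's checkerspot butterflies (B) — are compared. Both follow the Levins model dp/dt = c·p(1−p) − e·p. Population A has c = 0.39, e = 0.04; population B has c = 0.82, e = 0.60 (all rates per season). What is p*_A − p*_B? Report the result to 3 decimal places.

0.629

A: p*_A = 1 − 0.04/0.39 = 0.8974.
B: p*_B = 1 − 0.60/0.82 = 0.2683.
p*_A − p*_B = 0.8974 − 0.2683 = 0.6291.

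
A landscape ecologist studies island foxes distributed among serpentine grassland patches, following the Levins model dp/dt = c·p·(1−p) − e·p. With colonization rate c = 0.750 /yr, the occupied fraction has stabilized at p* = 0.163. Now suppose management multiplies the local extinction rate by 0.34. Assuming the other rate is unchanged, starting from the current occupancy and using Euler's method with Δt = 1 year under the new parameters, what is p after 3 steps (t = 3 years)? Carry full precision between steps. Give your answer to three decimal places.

Balance c(1−p*) = e gives e = 0.750×(1 − 0.16300) = 0.62775.
Starting from p₀ = 0.16300; update p ← p + (dp/dt)·Δt with the new parameters.
p: 0.16300 → 0.23053  (Δp = +0.06753)
p: 0.23053 → 0.31437  (Δp = +0.08384)
p: 0.31437 → 0.40893  (Δp = +0.09456)

0.409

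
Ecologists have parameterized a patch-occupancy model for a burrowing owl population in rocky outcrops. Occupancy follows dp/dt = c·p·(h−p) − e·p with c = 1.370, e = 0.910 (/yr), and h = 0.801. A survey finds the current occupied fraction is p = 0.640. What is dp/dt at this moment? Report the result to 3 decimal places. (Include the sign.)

Colonization term: c·p·(h−p) = 1.370×0.640×0.1610 = 0.14116.
Extinction term: e·p = 0.58240.
dp/dt = 0.14116 − 0.58240 = -0.44124.

-0.441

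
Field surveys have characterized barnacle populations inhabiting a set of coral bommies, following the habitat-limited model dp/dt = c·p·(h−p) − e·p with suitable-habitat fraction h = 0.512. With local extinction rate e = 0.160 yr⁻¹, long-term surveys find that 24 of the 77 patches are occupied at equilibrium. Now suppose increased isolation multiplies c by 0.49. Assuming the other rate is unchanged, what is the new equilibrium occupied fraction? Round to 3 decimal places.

Observed p* = 24/77 = 0.31169.
Balance c(h−p*) = e gives c = e/(0.512 − 0.31169) = 0.160/0.20031 = 0.79876.
New p* = 0.512 − e/c = 0.512 − 0.16000/0.39139 = 0.10320.

0.103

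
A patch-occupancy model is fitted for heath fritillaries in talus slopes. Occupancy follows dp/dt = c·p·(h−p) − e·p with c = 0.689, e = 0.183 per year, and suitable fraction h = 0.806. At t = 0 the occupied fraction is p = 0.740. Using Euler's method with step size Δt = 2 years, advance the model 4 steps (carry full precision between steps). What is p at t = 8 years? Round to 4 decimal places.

0.5403

Update rule: p ← p + [c·p·(h−p) − e·p]·Δt with Δt = 2.
t = 2: p = 0.74000 + (-0.20354) = 0.53646
t = 4: p = 0.53646 + (+0.00291) = 0.53937
t = 6: p = 0.53937 + (+0.00076) = 0.54013
t = 8: p = 0.54013 + (+0.00020) = 0.54033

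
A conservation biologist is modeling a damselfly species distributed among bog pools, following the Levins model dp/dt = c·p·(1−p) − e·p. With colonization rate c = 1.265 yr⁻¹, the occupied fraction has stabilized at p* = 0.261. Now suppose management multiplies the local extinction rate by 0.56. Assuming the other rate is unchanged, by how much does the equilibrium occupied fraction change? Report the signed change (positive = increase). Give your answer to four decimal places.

Balance c(1−p*) = e gives e = 1.265×(1 − 0.26100) = 0.93483.
New p* = 1 − e/c = 1 − 0.52350/1.26500 = 0.58617.
Δp* = 0.58617 − 0.26100 = +0.32517.

0.3252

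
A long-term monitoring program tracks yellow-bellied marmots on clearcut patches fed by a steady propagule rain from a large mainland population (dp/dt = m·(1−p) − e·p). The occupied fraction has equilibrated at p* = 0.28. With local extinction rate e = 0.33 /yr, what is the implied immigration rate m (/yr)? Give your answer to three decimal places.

At equilibrium m(1−p*) = e·p*, so m = e·p*/(1−p*).
m = 0.33 × 0.28 / 0.7200 = 0.0924/0.7200 = 0.1283.

0.128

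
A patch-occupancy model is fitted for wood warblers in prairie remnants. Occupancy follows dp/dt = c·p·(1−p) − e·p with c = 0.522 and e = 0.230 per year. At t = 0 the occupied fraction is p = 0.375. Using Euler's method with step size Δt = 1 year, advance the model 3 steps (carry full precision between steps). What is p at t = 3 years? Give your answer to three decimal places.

0.470

Update rule: p ← p + [c·p·(1−p) − e·p]·Δt with Δt = 1.
p: 0.37500 → 0.41109  (Δp = +0.03609)
p: 0.41109 → 0.44292  (Δp = +0.03182)
p: 0.44292 → 0.46984  (Δp = +0.02693)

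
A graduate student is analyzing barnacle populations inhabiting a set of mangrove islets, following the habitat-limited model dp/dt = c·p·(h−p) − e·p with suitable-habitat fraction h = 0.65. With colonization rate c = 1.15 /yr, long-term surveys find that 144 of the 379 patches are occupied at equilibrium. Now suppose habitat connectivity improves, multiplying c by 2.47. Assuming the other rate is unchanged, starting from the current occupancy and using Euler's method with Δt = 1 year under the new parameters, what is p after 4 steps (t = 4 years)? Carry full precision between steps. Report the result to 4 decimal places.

0.5386

Observed p* = 144/379 = 0.37995.
Balance c(h−p*) = e gives e = 1.15×(0.65 − 0.37995) = 0.31056.
Starting from p₀ = 0.37995; update p ← p + (dp/dt)·Δt with the new parameters.
t = 1: p = 0.37995 + (+0.17346) = 0.55340
t = 2: p = 0.55340 + (-0.02002) = 0.53338
t = 3: p = 0.53338 + (+0.01104) = 0.54442
t = 4: p = 0.54442 + (-0.00580) = 0.53862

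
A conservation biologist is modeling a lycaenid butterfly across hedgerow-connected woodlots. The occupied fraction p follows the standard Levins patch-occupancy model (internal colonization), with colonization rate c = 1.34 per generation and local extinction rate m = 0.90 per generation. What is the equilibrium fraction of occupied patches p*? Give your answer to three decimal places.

At equilibrium, colonization balances extinction: c·p*·(1−p*) = m·p*.
So p* = 1 − m/c = 1 − 0.90/1.34 = 1 − 0.6716 = 0.3284.

0.328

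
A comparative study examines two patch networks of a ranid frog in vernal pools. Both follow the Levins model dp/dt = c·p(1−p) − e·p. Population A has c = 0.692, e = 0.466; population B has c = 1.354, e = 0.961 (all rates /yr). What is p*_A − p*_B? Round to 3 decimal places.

A: p*_A = 1 − 0.466/0.692 = 0.3266.
B: p*_B = 1 − 0.961/1.354 = 0.2903.
p*_A − p*_B = 0.3266 − 0.2903 = 0.0363.

0.036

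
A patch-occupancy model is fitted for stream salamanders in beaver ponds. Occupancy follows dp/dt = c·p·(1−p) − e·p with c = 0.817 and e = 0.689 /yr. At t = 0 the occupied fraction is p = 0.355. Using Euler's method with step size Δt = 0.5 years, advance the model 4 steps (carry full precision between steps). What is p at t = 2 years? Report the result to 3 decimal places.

0.270

Update rule: p ← p + [c·p·(1−p) − e·p]·Δt with Δt = 0.5.
  1  |  dp/dt·Δt = -0.028761  |  p_1 = 0.326239
  2  |  dp/dt·Δt = -0.022598  |  p_2 = 0.303641
  3  |  dp/dt·Δt = -0.018230  |  p_3 = 0.285411
  4  |  dp/dt·Δt = -0.015010  |  p_4 = 0.270401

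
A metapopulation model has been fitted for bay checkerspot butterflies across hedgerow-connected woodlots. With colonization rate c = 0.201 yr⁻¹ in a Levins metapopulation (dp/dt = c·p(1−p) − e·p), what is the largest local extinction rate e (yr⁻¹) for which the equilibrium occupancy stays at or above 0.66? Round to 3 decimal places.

1 − e/c ≥ 0.66 ⇒ e ≤ c(1 − 0.66) = 0.201 × 0.3400.
e_max = 0.0683.

0.068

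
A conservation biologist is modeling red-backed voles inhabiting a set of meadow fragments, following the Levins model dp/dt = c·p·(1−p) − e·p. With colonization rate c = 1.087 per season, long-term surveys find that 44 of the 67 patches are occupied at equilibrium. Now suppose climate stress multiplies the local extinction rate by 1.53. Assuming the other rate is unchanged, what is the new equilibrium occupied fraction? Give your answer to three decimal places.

Observed p* = 44/67 = 0.65672.
Balance c(1−p*) = e gives e = 1.087×(1 − 0.65672) = 0.37315.
New p* = 1 − e/c = 1 − 0.57092/1.08700 = 0.47477.

0.475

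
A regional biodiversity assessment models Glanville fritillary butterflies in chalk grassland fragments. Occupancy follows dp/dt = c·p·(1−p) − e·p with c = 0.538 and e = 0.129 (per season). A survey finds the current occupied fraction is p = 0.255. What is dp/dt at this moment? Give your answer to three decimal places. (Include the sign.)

0.069

Colonization term: c·p·(1−p) = 0.538×0.255×0.7450 = 0.10221.
Extinction term: e·p = 0.03290.
dp/dt = 0.10221 − 0.03290 = 0.06931.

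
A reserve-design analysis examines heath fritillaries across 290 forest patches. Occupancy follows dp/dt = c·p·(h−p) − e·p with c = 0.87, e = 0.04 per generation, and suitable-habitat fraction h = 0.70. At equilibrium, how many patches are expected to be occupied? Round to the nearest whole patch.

190

p* = h − e/c = 0.70 − 0.0460 = 0.6540.
Expected occupied patches = N × p* = 290 × 0.6540 = 189.67 ≈ 190.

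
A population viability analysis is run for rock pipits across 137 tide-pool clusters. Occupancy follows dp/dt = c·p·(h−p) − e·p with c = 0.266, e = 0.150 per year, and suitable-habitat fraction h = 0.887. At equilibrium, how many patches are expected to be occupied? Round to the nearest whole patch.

p* = h − e/c = 0.887 − 0.5639 = 0.3231.
Expected occupied patches = N × p* = 137 × 0.3231 = 44.26 ≈ 44.

44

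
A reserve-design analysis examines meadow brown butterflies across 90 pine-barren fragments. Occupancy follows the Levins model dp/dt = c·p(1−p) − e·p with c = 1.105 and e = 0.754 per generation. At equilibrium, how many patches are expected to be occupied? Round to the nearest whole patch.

p* = 1 − e/c = 1 − 0.754/1.105 = 0.3176.
Expected occupied patches = N × p* = 90 × 0.3176 = 28.59 ≈ 29.

29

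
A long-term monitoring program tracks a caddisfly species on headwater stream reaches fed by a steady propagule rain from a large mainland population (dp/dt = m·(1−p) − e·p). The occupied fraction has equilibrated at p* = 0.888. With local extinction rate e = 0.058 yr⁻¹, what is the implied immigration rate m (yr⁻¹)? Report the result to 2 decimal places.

At equilibrium m(1−p*) = e·p*, so m = e·p*/(1−p*).
m = 0.058 × 0.888 / 0.1120 = 0.0515/0.1120 = 0.4599.

0.46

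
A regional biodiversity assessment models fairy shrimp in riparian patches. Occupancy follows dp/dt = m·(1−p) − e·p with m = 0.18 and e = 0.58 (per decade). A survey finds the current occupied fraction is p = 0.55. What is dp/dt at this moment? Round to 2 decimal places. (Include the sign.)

-0.24

Colonization term: m·(1−p) = 0.18×0.4500 = 0.08100.
Extinction term: e·p = 0.31900.
dp/dt = 0.08100 − 0.31900 = -0.23800.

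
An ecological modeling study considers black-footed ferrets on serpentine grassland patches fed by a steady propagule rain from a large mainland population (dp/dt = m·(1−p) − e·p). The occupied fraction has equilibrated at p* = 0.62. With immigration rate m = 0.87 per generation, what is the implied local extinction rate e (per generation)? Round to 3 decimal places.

0.533

At equilibrium m(1−p*) = e·p*, so e = m(1−p*)/p*.
e = 0.87 × 0.3800 / 0.62 = 0.5332.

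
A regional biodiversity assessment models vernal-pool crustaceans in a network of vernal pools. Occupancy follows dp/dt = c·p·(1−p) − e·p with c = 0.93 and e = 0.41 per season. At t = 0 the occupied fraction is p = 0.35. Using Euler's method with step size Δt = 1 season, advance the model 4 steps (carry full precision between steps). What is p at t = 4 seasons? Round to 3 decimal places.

Update rule: p ← p + [c·p·(1−p) − e·p]·Δt with Δt = 1.
step 1: Δp = +0.06808, p = 0.41807
step 2: Δp = +0.05485, p = 0.47292
step 3: Δp = +0.03792, p = 0.51084
step 4: Δp = +0.02295, p = 0.53379

0.534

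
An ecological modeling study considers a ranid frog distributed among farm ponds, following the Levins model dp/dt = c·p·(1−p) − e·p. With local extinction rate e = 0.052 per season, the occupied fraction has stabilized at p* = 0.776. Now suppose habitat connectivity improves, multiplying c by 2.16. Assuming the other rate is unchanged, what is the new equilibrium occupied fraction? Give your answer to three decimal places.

Balance c(1−p*) = e gives c = e/(1 − 0.77600) = 0.052/0.22400 = 0.23214.
New p* = 1 − e/c = 1 − 0.05200/0.50142 = 0.89629.

0.896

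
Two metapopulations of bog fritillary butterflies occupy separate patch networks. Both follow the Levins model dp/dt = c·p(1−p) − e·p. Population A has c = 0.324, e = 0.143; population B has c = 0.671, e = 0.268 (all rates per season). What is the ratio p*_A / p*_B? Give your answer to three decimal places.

0.930

A: p*_A = 1 − 0.143/0.324 = 0.5586.
B: p*_B = 1 − 0.268/0.671 = 0.6006.
p*_A / p*_B = 0.5586/0.6006 = 0.9301.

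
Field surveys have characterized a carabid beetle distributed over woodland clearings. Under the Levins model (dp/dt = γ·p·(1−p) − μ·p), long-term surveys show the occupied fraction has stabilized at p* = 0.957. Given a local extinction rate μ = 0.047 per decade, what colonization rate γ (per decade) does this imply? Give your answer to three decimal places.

1.093

At equilibrium γ(1−p*) = μ, so γ = μ/(1−p*).
γ = 0.047/(1 − 0.957) = 0.047/0.0430 = 1.0930.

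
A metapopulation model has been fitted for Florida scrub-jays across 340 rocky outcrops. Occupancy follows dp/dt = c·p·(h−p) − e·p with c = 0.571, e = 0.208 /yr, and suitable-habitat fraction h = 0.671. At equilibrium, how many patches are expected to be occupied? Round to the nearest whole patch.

p* = h − e/c = 0.671 − 0.3643 = 0.3067.
Expected occupied patches = N × p* = 340 × 0.3067 = 104.29 ≈ 104.

104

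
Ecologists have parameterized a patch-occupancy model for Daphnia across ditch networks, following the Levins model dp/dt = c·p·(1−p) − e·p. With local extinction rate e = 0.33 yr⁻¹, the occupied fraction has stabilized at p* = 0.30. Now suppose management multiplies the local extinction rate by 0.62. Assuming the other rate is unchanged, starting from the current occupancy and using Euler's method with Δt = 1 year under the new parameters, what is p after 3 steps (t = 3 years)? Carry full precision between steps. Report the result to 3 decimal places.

0.408

Balance c(1−p*) = e gives c = e/(1 − 0.30000) = 0.33/0.70000 = 0.47143.
Starting from p₀ = 0.30000; update p ← p + (dp/dt)·Δt with the new parameters.
t = 1: p = 0.30000 + (+0.03762) = 0.33762
t = 2: p = 0.33762 + (+0.03635) = 0.37397
t = 3: p = 0.37397 + (+0.03385) = 0.40782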